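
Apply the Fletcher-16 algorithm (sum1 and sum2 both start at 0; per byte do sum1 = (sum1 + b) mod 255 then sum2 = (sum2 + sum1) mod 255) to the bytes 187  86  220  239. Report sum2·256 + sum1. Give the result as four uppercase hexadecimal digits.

Running sums (mod 255):
  after byte 0 (187): sum1=187, sum2=187
  after byte 1 (86): sum1=18, sum2=205
  after byte 2 (220): sum1=238, sum2=188
  after byte 3 (239): sum1=222, sum2=155
Checksum = sum2·256 + sum1 = 155·256 + 222 = 39902 = 0x9BDE.

9BDE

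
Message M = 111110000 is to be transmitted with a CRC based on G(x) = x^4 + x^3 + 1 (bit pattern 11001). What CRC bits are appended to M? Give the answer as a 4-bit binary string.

1111

Append 4 zeros: 1111100000000. Divide by 11001 (XOR where the leading bit is 1):
  pos 0: 11111 XOR 11001 = 00110
  pos 2: 11000 XOR 11001 = 00001
  pos 6: 10000 XOR 11001 = 01001
  pos 7: 10010 XOR 11001 = 01011
  pos 8: 10110 XOR 11001 = 01111
Remainder (last 4 bits) = 1111. This is the CRC / FCS.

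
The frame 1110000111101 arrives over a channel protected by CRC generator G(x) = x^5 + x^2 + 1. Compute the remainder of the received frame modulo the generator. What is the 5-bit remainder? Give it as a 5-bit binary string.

Modulo-2 division of 1110000111101 by 100101:
  pos 0: 111000 XOR 100101 = 011101
  pos 1: 111010 XOR 100101 = 011111
  pos 2: 111111 XOR 100101 = 011010
  pos 3: 110101 XOR 100101 = 010000
  pos 4: 100001 XOR 100101 = 000100
  pos 7: 100101 XOR 100101 = 000000
Remainder = 00000 (zero — the frame passes the CRC check).

00000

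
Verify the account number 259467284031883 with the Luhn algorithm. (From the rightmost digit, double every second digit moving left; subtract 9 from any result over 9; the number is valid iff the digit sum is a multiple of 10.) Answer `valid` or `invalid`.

invalid

From the right, keep odd positions and double even positions (subtract 9 from any doubled value over 9):
  doubled (positions 2,4,...): 7 2 0 7 5 8 1 → sum 30
  kept (positions 1,3,...): 3 8 3 4 2 6 9 2 → sum 37
Total = 67.
67 mod 10 = 7, so the number is invalid.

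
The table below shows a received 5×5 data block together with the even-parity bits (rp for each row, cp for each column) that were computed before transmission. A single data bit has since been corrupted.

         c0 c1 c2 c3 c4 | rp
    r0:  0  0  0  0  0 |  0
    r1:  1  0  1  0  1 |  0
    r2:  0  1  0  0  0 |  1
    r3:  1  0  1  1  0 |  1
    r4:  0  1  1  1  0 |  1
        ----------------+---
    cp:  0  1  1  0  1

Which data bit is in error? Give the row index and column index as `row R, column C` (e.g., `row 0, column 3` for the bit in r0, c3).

row 1, column 1

Recompute each row's even parity and compare to rp:
  r0: data parity 0, sent rp 0 → ok
  r1: data parity 1, sent rp 0 → mismatch
  r2: data parity 1, sent rp 1 → ok
  r3: data parity 1, sent rp 1 → ok
  r4: data parity 1, sent rp 1 → ok
Recompute each column's even parity and compare to cp:
  c0: data parity 0, sent cp 0 → ok
  c1: data parity 0, sent cp 1 → mismatch
  c2: data parity 1, sent cp 1 → ok
  c3: data parity 0, sent cp 0 → ok
  c4: data parity 1, sent cp 1 → ok
Exactly one row (r1) and one column (c1) fail → the flipped bit is at their intersection.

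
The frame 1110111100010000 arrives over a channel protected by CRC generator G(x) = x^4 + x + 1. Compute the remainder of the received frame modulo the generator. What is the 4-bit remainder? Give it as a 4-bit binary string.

0000

Modulo-2 division of 1110111100010000 by 10011:
  pos 0: 11101 XOR 10011 = 01110
  pos 1: 11101 XOR 10011 = 01110
  pos 2: 11101 XOR 10011 = 01110
  pos 3: 11101 XOR 10011 = 01110
  pos 4: 11100 XOR 10011 = 01111
  pos 5: 11110 XOR 10011 = 01101
  pos 6: 11010 XOR 10011 = 01001
  pos 7: 10011 XOR 10011 = 00000
Remainder = 0000 (zero — the frame passes the CRC check).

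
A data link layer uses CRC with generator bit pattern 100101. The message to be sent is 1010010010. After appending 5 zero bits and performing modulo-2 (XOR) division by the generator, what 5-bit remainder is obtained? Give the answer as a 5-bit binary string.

00011

Append 5 zeros: 101001001000000. Divide by 100101 (XOR where the leading bit is 1):
  pos 0: 101001 XOR 100101 = 001100
  pos 2: 110000 XOR 100101 = 010101
  pos 3: 101011 XOR 100101 = 001110
  pos 5: 111000 XOR 100101 = 011101
  pos 6: 111010 XOR 100101 = 011111
  pos 7: 111110 XOR 100101 = 011011
  pos 8: 110110 XOR 100101 = 010011
  pos 9: 100110 XOR 100101 = 000011
Remainder (last 5 bits) = 00011. This is the CRC / FCS.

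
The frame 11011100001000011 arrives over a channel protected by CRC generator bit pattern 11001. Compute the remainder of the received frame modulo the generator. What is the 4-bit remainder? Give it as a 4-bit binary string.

Modulo-2 division of 11011100001000011 by 11001:
  pos 0: 11011 XOR 11001 = 00010
  pos 3: 10100 XOR 11001 = 01101
  pos 4: 11010 XOR 11001 = 00011
  pos 7: 11010 XOR 11001 = 00011
  pos 10: 11000 XOR 11001 = 00001
Remainder = 0111 (nonzero — an error is detected).

0111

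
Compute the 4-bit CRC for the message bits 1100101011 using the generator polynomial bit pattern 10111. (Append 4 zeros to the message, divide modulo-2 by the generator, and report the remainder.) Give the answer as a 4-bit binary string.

1001

Append 4 zeros: 11001010110000. Divide by 10111 (XOR where the leading bit is 1):
  pos 0: 11001 XOR 10111 = 01110
  pos 1: 11100 XOR 10111 = 01011
  pos 2: 10111 XOR 10111 = 00000
  pos 8: 11000 XOR 10111 = 01111
  pos 9: 11110 XOR 10111 = 01001
Remainder (last 4 bits) = 1001. This is the CRC / FCS.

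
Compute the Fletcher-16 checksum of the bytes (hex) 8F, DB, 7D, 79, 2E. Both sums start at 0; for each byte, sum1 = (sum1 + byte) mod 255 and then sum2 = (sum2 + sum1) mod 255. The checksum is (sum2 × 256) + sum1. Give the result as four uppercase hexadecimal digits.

D690

Running sums (mod 255):
  after byte 0 (8F): sum1=143, sum2=143
  after byte 1 (DB): sum1=107, sum2=250
  after byte 2 (7D): sum1=232, sum2=227
  after byte 3 (79): sum1=98, sum2=70
  after byte 4 (2E): sum1=144, sum2=214
Checksum = sum2·256 + sum1 = 214·256 + 144 = 54928 = 0xD690.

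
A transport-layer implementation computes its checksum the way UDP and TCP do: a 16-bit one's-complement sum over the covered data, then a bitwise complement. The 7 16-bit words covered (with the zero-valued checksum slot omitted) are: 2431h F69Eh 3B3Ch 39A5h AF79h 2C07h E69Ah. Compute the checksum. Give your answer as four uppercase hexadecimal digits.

One's-complement addition (fold any carry out of bit 15 back into bit 0):
  0x2431 + 0xF69E = 0x11ACF → wrap carry → 0x1AD0
  0x1AD0 + 0x3B3C = 0x0560C
  0x560C + 0x39A5 = 0x08FB1
  0x8FB1 + 0xAF79 = 0x13F2A → wrap carry → 0x3F2B
  0x3F2B + 0x2C07 = 0x06B32
  0x6B32 + 0xE69A = 0x151CC → wrap carry → 0x51CD
One's-complement sum = 0x51CD.
Checksum = ~0x51CD & 0xFFFF = 0xAE32.

AE32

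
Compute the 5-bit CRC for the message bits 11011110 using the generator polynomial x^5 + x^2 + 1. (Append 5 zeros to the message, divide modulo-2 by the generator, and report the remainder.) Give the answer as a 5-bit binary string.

Append 5 zeros: 1101111000000. Divide by 100101 (XOR where the leading bit is 1):
  pos 0: 110111 XOR 100101 = 010010
  pos 1: 100101 XOR 100101 = 000000
Remainder (last 5 bits) = 00000. This is the CRC / FCS.

00000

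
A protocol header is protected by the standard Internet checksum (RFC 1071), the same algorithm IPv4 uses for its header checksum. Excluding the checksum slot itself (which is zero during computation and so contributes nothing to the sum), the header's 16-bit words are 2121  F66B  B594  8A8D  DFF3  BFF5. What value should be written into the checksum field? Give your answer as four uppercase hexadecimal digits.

One's-complement addition (fold any carry out of bit 15 back into bit 0):
  0x2121 + 0xF66B = 0x1178C → wrap carry → 0x178D
  0x178D + 0xB594 = 0x0CD21
  0xCD21 + 0x8A8D = 0x157AE → wrap carry → 0x57AF
  0x57AF + 0xDFF3 = 0x137A2 → wrap carry → 0x37A3
  0x37A3 + 0xBFF5 = 0x0F798
One's-complement sum = 0xF798.
Checksum = ~0xF798 & 0xFFFF = 0x0867.

0867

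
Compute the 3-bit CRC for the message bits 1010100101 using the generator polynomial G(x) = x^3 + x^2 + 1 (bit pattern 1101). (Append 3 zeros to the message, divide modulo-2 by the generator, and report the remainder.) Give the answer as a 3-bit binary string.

010

Append 3 zeros: 1010100101000. Divide by 1101 (XOR where the leading bit is 1):
  pos 0: 1010 XOR 1101 = 0111
  pos 1: 1111 XOR 1101 = 0010
  pos 3: 1000 XOR 1101 = 0101
  pos 4: 1011 XOR 1101 = 0110
  pos 5: 1100 XOR 1101 = 0001
  pos 8: 1100 XOR 1101 = 0001
Remainder (last 3 bits) = 010. This is the CRC / FCS.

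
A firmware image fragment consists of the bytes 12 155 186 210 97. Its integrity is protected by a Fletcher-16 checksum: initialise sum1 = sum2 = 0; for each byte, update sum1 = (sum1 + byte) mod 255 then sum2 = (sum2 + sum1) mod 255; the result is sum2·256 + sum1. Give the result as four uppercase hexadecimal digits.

Running sums (mod 255):
  after byte 0 (12): sum1=12, sum2=12
  after byte 1 (155): sum1=167, sum2=179
  after byte 2 (186): sum1=98, sum2=22
  after byte 3 (210): sum1=53, sum2=75
  after byte 4 (97): sum1=150, sum2=225
Checksum = sum2·256 + sum1 = 225·256 + 150 = 57750 = 0xE196.

E196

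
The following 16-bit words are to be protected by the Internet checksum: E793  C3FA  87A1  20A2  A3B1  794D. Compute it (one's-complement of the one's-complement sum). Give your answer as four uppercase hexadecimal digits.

8F2E

One's-complement addition (fold any carry out of bit 15 back into bit 0):
  0xE793 + 0xC3FA = 0x1AB8D → wrap carry → 0xAB8E
  0xAB8E + 0x87A1 = 0x1332F → wrap carry → 0x3330
  0x3330 + 0x20A2 = 0x053D2
  0x53D2 + 0xA3B1 = 0x0F783
  0xF783 + 0x794D = 0x170D0 → wrap carry → 0x70D1
One's-complement sum = 0x70D1.
Checksum = ~0x70D1 & 0xFFFF = 0x8F2E.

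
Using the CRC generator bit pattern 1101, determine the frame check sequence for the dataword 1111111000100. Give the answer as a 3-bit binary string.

Append 3 zeros: 1111111000100000. Divide by 1101 (XOR where the leading bit is 1):
  pos 0: 1111 XOR 1101 = 0010
  pos 2: 1011 XOR 1101 = 0110
  pos 3: 1101 XOR 1101 = 0000
  pos 10: 1000 XOR 1101 = 0101
  pos 11: 1010 XOR 1101 = 0111
  pos 12: 1110 XOR 1101 = 0011
Remainder (last 3 bits) = 011. This is the CRC / FCS.

011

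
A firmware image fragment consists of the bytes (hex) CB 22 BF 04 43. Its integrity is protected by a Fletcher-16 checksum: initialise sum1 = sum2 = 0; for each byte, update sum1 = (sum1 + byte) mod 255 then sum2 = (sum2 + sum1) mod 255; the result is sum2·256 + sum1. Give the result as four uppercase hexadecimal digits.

Running sums (mod 255):
  after byte 0 (CB): sum1=203, sum2=203
  after byte 1 (22): sum1=237, sum2=185
  after byte 2 (BF): sum1=173, sum2=103
  after byte 3 (04): sum1=177, sum2=25
  after byte 4 (43): sum1=244, sum2=14
Checksum = sum2·256 + sum1 = 14·256 + 244 = 3828 = 0x0EF4.

0EF4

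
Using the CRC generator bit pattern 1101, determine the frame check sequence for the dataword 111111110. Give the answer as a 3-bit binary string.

Append 3 zeros: 111111110000. Divide by 1101 (XOR where the leading bit is 1):
  pos 0: 1111 XOR 1101 = 0010
  pos 2: 1011 XOR 1101 = 0110
  pos 3: 1101 XOR 1101 = 0000
  pos 7: 1000 XOR 1101 = 0101
  pos 8: 1010 XOR 1101 = 0111
Remainder (last 3 bits) = 111. This is the CRC / FCS.

111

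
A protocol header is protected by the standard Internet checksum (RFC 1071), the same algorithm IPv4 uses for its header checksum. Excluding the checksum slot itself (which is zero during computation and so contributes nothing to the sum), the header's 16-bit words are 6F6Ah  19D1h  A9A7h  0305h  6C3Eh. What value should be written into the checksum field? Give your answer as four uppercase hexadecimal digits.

5DD9

One's-complement addition (fold any carry out of bit 15 back into bit 0):
  0x6F6A + 0x19D1 = 0x0893B
  0x893B + 0xA9A7 = 0x132E2 → wrap carry → 0x32E3
  0x32E3 + 0x0305 = 0x035E8
  0x35E8 + 0x6C3E = 0x0A226
One's-complement sum = 0xA226.
Checksum = ~0xA226 & 0xFFFF = 0x5DD9.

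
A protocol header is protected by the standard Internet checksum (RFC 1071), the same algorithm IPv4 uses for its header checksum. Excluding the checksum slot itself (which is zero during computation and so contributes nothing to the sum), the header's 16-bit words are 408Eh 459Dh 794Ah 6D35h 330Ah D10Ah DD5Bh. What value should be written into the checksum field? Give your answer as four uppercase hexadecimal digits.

One's-complement addition (fold any carry out of bit 15 back into bit 0):
  0x408E + 0x459D = 0x0862B
  0x862B + 0x794A = 0x0FF75
  0xFF75 + 0x6D35 = 0x16CAA → wrap carry → 0x6CAB
  0x6CAB + 0x330A = 0x09FB5
  0x9FB5 + 0xD10A = 0x170BF → wrap carry → 0x70C0
  0x70C0 + 0xDD5B = 0x14E1B → wrap carry → 0x4E1C
One's-complement sum = 0x4E1C.
Checksum = ~0x4E1C & 0xFFFF = 0xB1E3.

B1E3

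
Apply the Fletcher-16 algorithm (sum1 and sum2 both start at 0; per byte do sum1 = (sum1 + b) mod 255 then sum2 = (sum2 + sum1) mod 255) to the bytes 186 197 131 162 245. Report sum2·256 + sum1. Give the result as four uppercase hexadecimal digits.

829C

Running sums (mod 255):
  after byte 0 (186): sum1=186, sum2=186
  after byte 1 (197): sum1=128, sum2=59
  after byte 2 (131): sum1=4, sum2=63
  after byte 3 (162): sum1=166, sum2=229
  after byte 4 (245): sum1=156, sum2=130
Checksum = sum2·256 + sum1 = 130·256 + 156 = 33436 = 0x829C.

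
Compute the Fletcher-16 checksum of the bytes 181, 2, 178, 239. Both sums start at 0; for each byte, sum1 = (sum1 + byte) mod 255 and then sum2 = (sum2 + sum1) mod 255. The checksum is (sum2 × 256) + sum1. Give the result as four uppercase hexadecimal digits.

325A

Running sums (mod 255):
  after byte 0 (181): sum1=181, sum2=181
  after byte 1 (2): sum1=183, sum2=109
  after byte 2 (178): sum1=106, sum2=215
  after byte 3 (239): sum1=90, sum2=50
Checksum = sum2·256 + sum1 = 50·256 + 90 = 12890 = 0x325A.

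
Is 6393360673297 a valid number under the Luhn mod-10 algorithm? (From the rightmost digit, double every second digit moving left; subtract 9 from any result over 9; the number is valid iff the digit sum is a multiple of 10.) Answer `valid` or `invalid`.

From the right, keep odd positions and double even positions (subtract 9 from any doubled value over 9):
  doubled (positions 2,4,...): 9 6 3 3 6 6 → sum 33
  kept (positions 1,3,...): 7 2 7 0 3 9 6 → sum 34
Total = 67.
67 mod 10 = 7, so the number is invalid.

invalid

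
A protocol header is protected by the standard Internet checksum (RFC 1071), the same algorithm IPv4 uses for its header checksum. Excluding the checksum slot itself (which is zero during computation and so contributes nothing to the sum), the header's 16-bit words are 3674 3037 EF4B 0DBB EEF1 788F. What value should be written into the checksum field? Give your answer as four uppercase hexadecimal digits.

One's-complement addition (fold any carry out of bit 15 back into bit 0):
  0x3674 + 0x3037 = 0x066AB
  0x66AB + 0xEF4B = 0x155F6 → wrap carry → 0x55F7
  0x55F7 + 0x0DBB = 0x063B2
  0x63B2 + 0xEEF1 = 0x152A3 → wrap carry → 0x52A4
  0x52A4 + 0x788F = 0x0CB33
One's-complement sum = 0xCB33.
Checksum = ~0xCB33 & 0xFFFF = 0x34CC.

34CC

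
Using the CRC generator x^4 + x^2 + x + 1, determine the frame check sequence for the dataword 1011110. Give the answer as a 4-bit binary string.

Append 4 zeros: 10111100000. Divide by 10111 (XOR where the leading bit is 1):
  pos 0: 10111 XOR 10111 = 00000
  pos 5: 10000 XOR 10111 = 00111
Remainder (last 4 bits) = 1110. This is the CRC / FCS.

1110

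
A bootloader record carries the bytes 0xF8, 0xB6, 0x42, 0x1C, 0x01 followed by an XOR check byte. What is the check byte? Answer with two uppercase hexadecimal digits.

XOR the bytes together:
  start with 0xF8
  0xF8 ⊕ 0xB6 = 0x4E
  0x4E ⊕ 0x42 = 0x0C
  0x0C ⊕ 0x1C = 0x10
  0x10 ⊕ 0x01 = 0x11

11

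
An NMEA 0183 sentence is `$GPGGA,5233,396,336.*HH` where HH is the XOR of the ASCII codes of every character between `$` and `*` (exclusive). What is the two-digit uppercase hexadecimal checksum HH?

XOR the ASCII codes of the payload characters:
  'G' = 0x47 → acc = 0x47
  'P' = 0x50 → acc = 0x17
  'G' = 0x47 → acc = 0x50
  'G' = 0x47 → acc = 0x17
  'A' = 0x41 → acc = 0x56
  ',' = 0x2C → acc = 0x7A
  '5' = 0x35 → acc = 0x4F
  '2' = 0x32 → acc = 0x7D
  '3' = 0x33 → acc = 0x4E
  '3' = 0x33 → acc = 0x7D
  ',' = 0x2C → acc = 0x51
  '3' = 0x33 → acc = 0x62
  '9' = 0x39 → acc = 0x5B
  '6' = 0x36 → acc = 0x6D
  ',' = 0x2C → acc = 0x41
  '3' = 0x33 → acc = 0x72
  '3' = 0x33 → acc = 0x41
  '6' = 0x36 → acc = 0x77
  '.' = 0x2E → acc = 0x59
Checksum = 0x59.

59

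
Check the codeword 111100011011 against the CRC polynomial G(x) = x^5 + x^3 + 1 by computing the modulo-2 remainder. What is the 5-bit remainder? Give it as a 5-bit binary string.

00000

Modulo-2 division of 111100011011 by 101001:
  pos 0: 111100 XOR 101001 = 010101
  pos 1: 101010 XOR 101001 = 000011
  pos 5: 111101 XOR 101001 = 010100
  pos 6: 101001 XOR 101001 = 000000
Remainder = 00000 (zero — the frame passes the CRC check).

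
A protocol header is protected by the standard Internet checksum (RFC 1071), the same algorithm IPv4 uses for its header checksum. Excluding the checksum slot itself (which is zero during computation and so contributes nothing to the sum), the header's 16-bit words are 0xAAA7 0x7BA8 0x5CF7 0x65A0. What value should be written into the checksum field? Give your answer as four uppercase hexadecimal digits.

One's-complement addition (fold any carry out of bit 15 back into bit 0):
  0xAAA7 + 0x7BA8 = 0x1264F → wrap carry → 0x2650
  0x2650 + 0x5CF7 = 0x08347
  0x8347 + 0x65A0 = 0x0E8E7
One's-complement sum = 0xE8E7.
Checksum = ~0xE8E7 & 0xFFFF = 0x1718.

1718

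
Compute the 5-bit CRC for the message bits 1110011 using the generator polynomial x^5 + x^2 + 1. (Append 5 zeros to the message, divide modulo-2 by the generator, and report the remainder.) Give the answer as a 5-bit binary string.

Append 5 zeros: 111001100000. Divide by 100101 (XOR where the leading bit is 1):
  pos 0: 111001 XOR 100101 = 011100
  pos 1: 111001 XOR 100101 = 011100
  pos 2: 111000 XOR 100101 = 011101
  pos 3: 111010 XOR 100101 = 011111
  pos 4: 111110 XOR 100101 = 011011
  pos 5: 110110 XOR 100101 = 010011
  pos 6: 100110 XOR 100101 = 000011
Remainder (last 5 bits) = 00011. This is the CRC / FCS.

00011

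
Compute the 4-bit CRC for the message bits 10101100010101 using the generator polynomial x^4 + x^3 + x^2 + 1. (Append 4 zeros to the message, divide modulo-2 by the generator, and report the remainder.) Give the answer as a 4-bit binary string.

Append 4 zeros: 101011000101010000. Divide by 11101 (XOR where the leading bit is 1):
  pos 0: 10101 XOR 11101 = 01000
  pos 1: 10001 XOR 11101 = 01100
  pos 2: 11000 XOR 11101 = 00101
  pos 4: 10100 XOR 11101 = 01001
  pos 5: 10011 XOR 11101 = 01110
  pos 6: 11100 XOR 11101 = 00001
  pos 10: 11010 XOR 11101 = 00111
  pos 12: 11100 XOR 11101 = 00001
Remainder (last 4 bits) = 0010. This is the CRC / FCS.

0010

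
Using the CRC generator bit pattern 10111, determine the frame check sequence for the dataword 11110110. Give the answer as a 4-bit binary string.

Append 4 zeros: 111101100000. Divide by 10111 (XOR where the leading bit is 1):
  pos 0: 11110 XOR 10111 = 01001
  pos 1: 10011 XOR 10111 = 00100
  pos 3: 10010 XOR 10111 = 00101
  pos 5: 10100 XOR 10111 = 00011
Remainder (last 4 bits) = 1100. This is the CRC / FCS.

1100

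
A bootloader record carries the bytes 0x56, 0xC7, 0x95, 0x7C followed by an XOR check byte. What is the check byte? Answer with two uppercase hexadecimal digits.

78

XOR the bytes together:
  start with 0x56
  0x56 ⊕ 0xC7 = 0x91
  0x91 ⊕ 0x95 = 0x04
  0x04 ⊕ 0x7C = 0x78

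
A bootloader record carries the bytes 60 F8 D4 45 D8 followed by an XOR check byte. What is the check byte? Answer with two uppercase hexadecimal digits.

D1

XOR the bytes together:
  start with 0x60
  0x60 ⊕ 0xF8 = 0x98
  0x98 ⊕ 0xD4 = 0x4C
  0x4C ⊕ 0x45 = 0x09
  0x09 ⊕ 0xD8 = 0xD1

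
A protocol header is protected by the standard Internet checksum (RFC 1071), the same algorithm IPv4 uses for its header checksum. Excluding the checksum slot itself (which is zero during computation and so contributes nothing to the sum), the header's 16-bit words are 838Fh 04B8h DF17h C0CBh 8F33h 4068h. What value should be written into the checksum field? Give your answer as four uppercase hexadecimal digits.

0839

One's-complement addition (fold any carry out of bit 15 back into bit 0):
  0x838F + 0x04B8 = 0x08847
  0x8847 + 0xDF17 = 0x1675E → wrap carry → 0x675F
  0x675F + 0xC0CB = 0x1282A → wrap carry → 0x282B
  0x282B + 0x8F33 = 0x0B75E
  0xB75E + 0x4068 = 0x0F7C6
One's-complement sum = 0xF7C6.
Checksum = ~0xF7C6 & 0xFFFF = 0x0839.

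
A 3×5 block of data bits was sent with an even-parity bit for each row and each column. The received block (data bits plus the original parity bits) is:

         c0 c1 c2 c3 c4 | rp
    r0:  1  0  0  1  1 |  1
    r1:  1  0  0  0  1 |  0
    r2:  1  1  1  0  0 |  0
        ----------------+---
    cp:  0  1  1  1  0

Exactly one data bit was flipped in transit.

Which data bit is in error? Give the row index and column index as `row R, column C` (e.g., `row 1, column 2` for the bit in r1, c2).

Recompute each row's even parity and compare to rp:
  r0: data parity 1, sent rp 1 → ok
  r1: data parity 0, sent rp 0 → ok
  r2: data parity 1, sent rp 0 → mismatch
Recompute each column's even parity and compare to cp:
  c0: data parity 1, sent cp 0 → mismatch
  c1: data parity 1, sent cp 1 → ok
  c2: data parity 1, sent cp 1 → ok
  c3: data parity 1, sent cp 1 → ok
  c4: data parity 0, sent cp 0 → ok
Exactly one row (r2) and one column (c0) fail → the flipped bit is at their intersection.

row 2, column 0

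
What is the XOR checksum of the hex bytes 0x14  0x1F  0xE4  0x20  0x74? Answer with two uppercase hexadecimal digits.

XOR the bytes together:
  start with 0x14
  0x14 ⊕ 0x1F = 0x0B
  0x0B ⊕ 0xE4 = 0xEF
  0xEF ⊕ 0x20 = 0xCF
  0xCF ⊕ 0x74 = 0xBB

BB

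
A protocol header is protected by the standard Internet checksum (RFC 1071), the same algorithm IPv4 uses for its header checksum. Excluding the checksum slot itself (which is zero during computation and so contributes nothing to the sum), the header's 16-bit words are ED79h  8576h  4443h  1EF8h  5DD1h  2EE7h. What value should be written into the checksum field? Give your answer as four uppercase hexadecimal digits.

9D1B

One's-complement addition (fold any carry out of bit 15 back into bit 0):
  0xED79 + 0x8576 = 0x172EF → wrap carry → 0x72F0
  0x72F0 + 0x4443 = 0x0B733
  0xB733 + 0x1EF8 = 0x0D62B
  0xD62B + 0x5DD1 = 0x133FC → wrap carry → 0x33FD
  0x33FD + 0x2EE7 = 0x062E4
One's-complement sum = 0x62E4.
Checksum = ~0x62E4 & 0xFFFF = 0x9D1B.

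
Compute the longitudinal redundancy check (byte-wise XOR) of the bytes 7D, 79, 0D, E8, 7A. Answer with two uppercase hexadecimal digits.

XOR the bytes together:
  start with 0x7D
  0x7D ⊕ 0x79 = 0x04
  0x04 ⊕ 0x0D = 0x09
  0x09 ⊕ 0xE8 = 0xE1
  0xE1 ⊕ 0x7A = 0x9B

9B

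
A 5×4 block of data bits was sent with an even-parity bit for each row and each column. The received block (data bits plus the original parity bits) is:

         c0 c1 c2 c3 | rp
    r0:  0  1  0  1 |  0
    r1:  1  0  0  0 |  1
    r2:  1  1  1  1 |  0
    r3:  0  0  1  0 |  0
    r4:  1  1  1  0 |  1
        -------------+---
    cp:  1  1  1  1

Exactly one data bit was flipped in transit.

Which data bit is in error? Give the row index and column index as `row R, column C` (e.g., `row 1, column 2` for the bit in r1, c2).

row 3, column 3

Recompute each row's even parity and compare to rp:
  r0: data parity 0, sent rp 0 → ok
  r1: data parity 1, sent rp 1 → ok
  r2: data parity 0, sent rp 0 → ok
  r3: data parity 1, sent rp 0 → mismatch
  r4: data parity 1, sent rp 1 → ok
Recompute each column's even parity and compare to cp:
  c0: data parity 1, sent cp 1 → ok
  c1: data parity 1, sent cp 1 → ok
  c2: data parity 1, sent cp 1 → ok
  c3: data parity 0, sent cp 1 → mismatch
Exactly one row (r3) and one column (c3) fail → the flipped bit is at their intersection.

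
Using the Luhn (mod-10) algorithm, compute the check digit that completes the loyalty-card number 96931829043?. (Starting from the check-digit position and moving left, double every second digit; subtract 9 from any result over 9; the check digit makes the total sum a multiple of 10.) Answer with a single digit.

Partial digits right→left: 3 4 0 9 2 8 1 3 9 6 9
Double every second digit counting from the check-digit position (so the 1st, 3rd, 5th, ... of the partial from the right).
  doubled (with −9 where >9): 6 0 4 2 9 9 → sum 30
  kept as-is: 4 9 8 3 6 → sum 30
Total = 30 + 30 = 60.
Check digit = (10 − (60 mod 10)) mod 10 = 0.

0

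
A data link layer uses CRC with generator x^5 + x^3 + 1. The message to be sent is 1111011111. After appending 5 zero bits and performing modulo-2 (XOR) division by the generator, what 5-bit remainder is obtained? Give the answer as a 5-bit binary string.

Append 5 zeros: 111101111100000. Divide by 101001 (XOR where the leading bit is 1):
  pos 0: 111101 XOR 101001 = 010100
  pos 1: 101001 XOR 101001 = 000000
  pos 7: 111000 XOR 101001 = 010001
  pos 8: 100010 XOR 101001 = 001011
Remainder (last 5 bits) = 10110. This is the CRC / FCS.

10110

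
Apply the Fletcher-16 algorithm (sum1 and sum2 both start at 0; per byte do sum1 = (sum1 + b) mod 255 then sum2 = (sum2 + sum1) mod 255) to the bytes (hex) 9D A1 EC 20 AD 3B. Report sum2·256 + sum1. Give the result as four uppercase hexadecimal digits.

8435

Running sums (mod 255):
  after byte 0 (9D): sum1=157, sum2=157
  after byte 1 (A1): sum1=63, sum2=220
  after byte 2 (EC): sum1=44, sum2=9
  after byte 3 (20): sum1=76, sum2=85
  after byte 4 (AD): sum1=249, sum2=79
  after byte 5 (3B): sum1=53, sum2=132
Checksum = sum2·256 + sum1 = 132·256 + 53 = 33845 = 0x8435.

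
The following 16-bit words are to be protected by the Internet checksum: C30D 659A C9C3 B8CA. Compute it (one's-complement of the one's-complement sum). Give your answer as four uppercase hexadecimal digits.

54C9

One's-complement addition (fold any carry out of bit 15 back into bit 0):
  0xC30D + 0x659A = 0x128A7 → wrap carry → 0x28A8
  0x28A8 + 0xC9C3 = 0x0F26B
  0xF26B + 0xB8CA = 0x1AB35 → wrap carry → 0xAB36
One's-complement sum = 0xAB36.
Checksum = ~0xAB36 & 0xFFFF = 0x54C9.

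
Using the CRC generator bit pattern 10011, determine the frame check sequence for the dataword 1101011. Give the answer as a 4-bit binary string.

0011

Append 4 zeros: 11010110000. Divide by 10011 (XOR where the leading bit is 1):
  pos 0: 11010 XOR 10011 = 01001
  pos 1: 10011 XOR 10011 = 00000
  pos 6: 10000 XOR 10011 = 00011
Remainder (last 4 bits) = 0011. This is the CRC / FCS.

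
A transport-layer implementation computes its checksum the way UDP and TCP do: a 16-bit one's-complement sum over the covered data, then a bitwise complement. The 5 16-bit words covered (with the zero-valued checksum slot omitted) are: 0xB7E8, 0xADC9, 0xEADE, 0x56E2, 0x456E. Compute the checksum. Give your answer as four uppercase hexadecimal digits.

131E

One's-complement addition (fold any carry out of bit 15 back into bit 0):
  0xB7E8 + 0xADC9 = 0x165B1 → wrap carry → 0x65B2
  0x65B2 + 0xEADE = 0x15090 → wrap carry → 0x5091
  0x5091 + 0x56E2 = 0x0A773
  0xA773 + 0x456E = 0x0ECE1
One's-complement sum = 0xECE1.
Checksum = ~0xECE1 & 0xFFFF = 0x131E.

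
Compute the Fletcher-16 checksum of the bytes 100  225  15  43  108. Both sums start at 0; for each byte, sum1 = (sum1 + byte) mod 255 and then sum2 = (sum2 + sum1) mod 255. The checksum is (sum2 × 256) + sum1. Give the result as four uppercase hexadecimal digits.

6DEC

Running sums (mod 255):
  after byte 0 (100): sum1=100, sum2=100
  after byte 1 (225): sum1=70, sum2=170
  after byte 2 (15): sum1=85, sum2=0
  after byte 3 (43): sum1=128, sum2=128
  after byte 4 (108): sum1=236, sum2=109
Checksum = sum2·256 + sum1 = 109·256 + 236 = 28140 = 0x6DEC.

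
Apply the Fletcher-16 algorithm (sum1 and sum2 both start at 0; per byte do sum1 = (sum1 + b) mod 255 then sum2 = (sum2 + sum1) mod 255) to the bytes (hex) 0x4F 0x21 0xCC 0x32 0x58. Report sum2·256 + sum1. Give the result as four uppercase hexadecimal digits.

Running sums (mod 255):
  after byte 0 (0x4F): sum1=79, sum2=79
  after byte 1 (0x21): sum1=112, sum2=191
  after byte 2 (0xCC): sum1=61, sum2=252
  after byte 3 (0x32): sum1=111, sum2=108
  after byte 4 (0x58): sum1=199, sum2=52
Checksum = sum2·256 + sum1 = 52·256 + 199 = 13511 = 0x34C7.

34C7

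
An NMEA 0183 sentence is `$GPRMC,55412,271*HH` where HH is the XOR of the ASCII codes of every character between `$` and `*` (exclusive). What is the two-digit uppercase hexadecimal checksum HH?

48

XOR the ASCII codes of the payload characters:
  'G' = 0x47 → acc = 0x47
  'P' = 0x50 → acc = 0x17
  'R' = 0x52 → acc = 0x45
  'M' = 0x4D → acc = 0x08
  'C' = 0x43 → acc = 0x4B
  ',' = 0x2C → acc = 0x67
  '5' = 0x35 → acc = 0x52
  '5' = 0x35 → acc = 0x67
  '4' = 0x34 → acc = 0x53
  '1' = 0x31 → acc = 0x62
  '2' = 0x32 → acc = 0x50
  ',' = 0x2C → acc = 0x7C
  '2' = 0x32 → acc = 0x4E
  '7' = 0x37 → acc = 0x79
  '1' = 0x31 → acc = 0x48
Checksum = 0x48.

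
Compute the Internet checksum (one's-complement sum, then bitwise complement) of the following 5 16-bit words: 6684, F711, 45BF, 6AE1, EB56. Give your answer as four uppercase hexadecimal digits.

0672

One's-complement addition (fold any carry out of bit 15 back into bit 0):
  0x6684 + 0xF711 = 0x15D95 → wrap carry → 0x5D96
  0x5D96 + 0x45BF = 0x0A355
  0xA355 + 0x6AE1 = 0x10E36 → wrap carry → 0x0E37
  0x0E37 + 0xEB56 = 0x0F98D
One's-complement sum = 0xF98D.
Checksum = ~0xF98D & 0xFFFF = 0x0672.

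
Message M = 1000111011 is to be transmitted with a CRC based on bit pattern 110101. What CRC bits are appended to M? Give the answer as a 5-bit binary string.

11000

Append 5 zeros: 100011101100000. Divide by 110101 (XOR where the leading bit is 1):
  pos 0: 100011 XOR 110101 = 010110
  pos 1: 101101 XOR 110101 = 011000
  pos 2: 110000 XOR 110101 = 000101
  pos 5: 101110 XOR 110101 = 011011
  pos 6: 110110 XOR 110101 = 000011
Remainder (last 5 bits) = 11000. This is the CRC / FCS.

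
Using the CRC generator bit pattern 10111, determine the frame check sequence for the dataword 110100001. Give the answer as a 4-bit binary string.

1010

Append 4 zeros: 1101000010000. Divide by 10111 (XOR where the leading bit is 1):
  pos 0: 11010 XOR 10111 = 01101
  pos 1: 11010 XOR 10111 = 01101
  pos 2: 11010 XOR 10111 = 01101
  pos 3: 11010 XOR 10111 = 01101
  pos 4: 11011 XOR 10111 = 01100
  pos 5: 11000 XOR 10111 = 01111
  pos 6: 11110 XOR 10111 = 01001
  pos 7: 10010 XOR 10111 = 00101
Remainder (last 4 bits) = 1010. This is the CRC / FCS.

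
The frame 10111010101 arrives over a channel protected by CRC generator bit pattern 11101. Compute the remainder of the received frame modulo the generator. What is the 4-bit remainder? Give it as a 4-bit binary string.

1101

Modulo-2 division of 10111010101 by 11101:
  pos 0: 10111 XOR 11101 = 01010
  pos 1: 10100 XOR 11101 = 01001
  pos 2: 10011 XOR 11101 = 01110
  pos 3: 11100 XOR 11101 = 00001
Remainder = 1101 (nonzero — an error is detected).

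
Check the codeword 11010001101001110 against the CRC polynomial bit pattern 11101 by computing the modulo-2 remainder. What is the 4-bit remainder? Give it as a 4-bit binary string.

1110

Modulo-2 division of 11010001101001110 by 11101:
  pos 0: 11010 XOR 11101 = 00111
  pos 2: 11100 XOR 11101 = 00001
  pos 6: 11101 XOR 11101 = 00000
Remainder = 1110 (nonzero — an error is detected).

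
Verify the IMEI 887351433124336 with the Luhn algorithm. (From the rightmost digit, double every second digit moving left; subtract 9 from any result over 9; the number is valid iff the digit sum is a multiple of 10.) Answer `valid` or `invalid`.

From the right, keep odd positions and double even positions (subtract 9 from any doubled value over 9):
  doubled (positions 2,4,...): 6 8 2 6 2 6 7 → sum 37
  kept (positions 1,3,...): 6 3 2 3 4 5 7 8 → sum 38
Total = 75.
75 mod 10 = 5, so the number is invalid.

invalid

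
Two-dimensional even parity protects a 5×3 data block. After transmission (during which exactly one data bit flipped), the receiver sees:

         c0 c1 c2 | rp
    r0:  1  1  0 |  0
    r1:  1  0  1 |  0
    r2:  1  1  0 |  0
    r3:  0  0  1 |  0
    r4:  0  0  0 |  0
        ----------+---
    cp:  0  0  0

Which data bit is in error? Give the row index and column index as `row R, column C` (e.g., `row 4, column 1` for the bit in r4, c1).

row 3, column 0

Recompute each row's even parity and compare to rp:
  r0: data parity 0, sent rp 0 → ok
  r1: data parity 0, sent rp 0 → ok
  r2: data parity 0, sent rp 0 → ok
  r3: data parity 1, sent rp 0 → mismatch
  r4: data parity 0, sent rp 0 → ok
Recompute each column's even parity and compare to cp:
  c0: data parity 1, sent cp 0 → mismatch
  c1: data parity 0, sent cp 0 → ok
  c2: data parity 0, sent cp 0 → ok
Exactly one row (r3) and one column (c0) fail → the flipped bit is at their intersection.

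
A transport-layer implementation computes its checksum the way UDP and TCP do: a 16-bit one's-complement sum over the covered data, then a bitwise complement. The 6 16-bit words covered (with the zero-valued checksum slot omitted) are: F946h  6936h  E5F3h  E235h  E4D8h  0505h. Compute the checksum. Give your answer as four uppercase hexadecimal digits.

One's-complement addition (fold any carry out of bit 15 back into bit 0):
  0xF946 + 0x6936 = 0x1627C → wrap carry → 0x627D
  0x627D + 0xE5F3 = 0x14870 → wrap carry → 0x4871
  0x4871 + 0xE235 = 0x12AA6 → wrap carry → 0x2AA7
  0x2AA7 + 0xE4D8 = 0x10F7F → wrap carry → 0x0F80
  0x0F80 + 0x0505 = 0x01485
One's-complement sum = 0x1485.
Checksum = ~0x1485 & 0xFFFF = 0xEB7A.

EB7A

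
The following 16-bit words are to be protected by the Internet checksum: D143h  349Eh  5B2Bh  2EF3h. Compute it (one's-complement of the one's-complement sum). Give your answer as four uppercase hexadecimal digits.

One's-complement addition (fold any carry out of bit 15 back into bit 0):
  0xD143 + 0x349E = 0x105E1 → wrap carry → 0x05E2
  0x05E2 + 0x5B2B = 0x0610D
  0x610D + 0x2EF3 = 0x09000
One's-complement sum = 0x9000.
Checksum = ~0x9000 & 0xFFFF = 0x6FFF.

6FFF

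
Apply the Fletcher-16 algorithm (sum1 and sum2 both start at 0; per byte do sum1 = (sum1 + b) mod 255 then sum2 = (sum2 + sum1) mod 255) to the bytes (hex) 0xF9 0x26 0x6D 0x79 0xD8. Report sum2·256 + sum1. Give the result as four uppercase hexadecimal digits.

8EDF

Running sums (mod 255):
  after byte 0 (0xF9): sum1=249, sum2=249
  after byte 1 (0x26): sum1=32, sum2=26
  after byte 2 (0x6D): sum1=141, sum2=167
  after byte 3 (0x79): sum1=7, sum2=174
  after byte 4 (0xD8): sum1=223, sum2=142
Checksum = sum2·256 + sum1 = 142·256 + 223 = 36575 = 0x8EDF.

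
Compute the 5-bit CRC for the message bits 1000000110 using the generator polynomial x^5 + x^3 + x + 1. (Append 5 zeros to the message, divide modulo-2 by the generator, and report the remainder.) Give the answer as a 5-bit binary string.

00100

Append 5 zeros: 100000011000000. Divide by 101011 (XOR where the leading bit is 1):
  pos 0: 100000 XOR 101011 = 001011
  pos 2: 101101 XOR 101011 = 000110
  pos 5: 110100 XOR 101011 = 011111
  pos 6: 111110 XOR 101011 = 010101
  pos 7: 101010 XOR 101011 = 000001
Remainder (last 5 bits) = 00100. This is the CRC / FCS.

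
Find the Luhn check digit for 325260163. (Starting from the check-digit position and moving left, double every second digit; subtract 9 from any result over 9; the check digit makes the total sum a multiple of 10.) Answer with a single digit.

2

Partial digits right→left: 3 6 1 0 6 2 5 2 3
Double every second digit counting from the check-digit position (so the 1st, 3rd, 5th, ... of the partial from the right).
  doubled (with −9 where >9): 6 2 3 1 6 → sum 18
  kept as-is: 6 0 2 2 → sum 10
Total = 18 + 10 = 28.
Check digit = (10 − (28 mod 10)) mod 10 = 2.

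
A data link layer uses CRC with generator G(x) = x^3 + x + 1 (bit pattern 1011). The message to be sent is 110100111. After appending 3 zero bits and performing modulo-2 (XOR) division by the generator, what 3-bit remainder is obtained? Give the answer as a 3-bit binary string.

101

Append 3 zeros: 110100111000. Divide by 1011 (XOR where the leading bit is 1):
  pos 0: 1101 XOR 1011 = 0110
  pos 1: 1100 XOR 1011 = 0111
  pos 2: 1110 XOR 1011 = 0101
  pos 3: 1011 XOR 1011 = 0000
  pos 7: 1100 XOR 1011 = 0111
  pos 8: 1110 XOR 1011 = 0101
Remainder (last 3 bits) = 101. This is the CRC / FCS.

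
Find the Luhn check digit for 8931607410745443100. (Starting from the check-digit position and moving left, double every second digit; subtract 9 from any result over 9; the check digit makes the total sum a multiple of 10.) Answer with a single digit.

6

Partial digits right→left: 0 0 1 3 4 4 5 4 7 0 1 4 7 0 6 1 3 9 8
Double every second digit counting from the check-digit position (so the 1st, 3rd, 5th, ... of the partial from the right).
  doubled (with −9 where >9): 0 2 8 1 5 2 5 3 6 7 → sum 39
  kept as-is: 0 3 4 4 0 4 0 1 9 → sum 25
Total = 39 + 25 = 64.
Check digit = (10 − (64 mod 10)) mod 10 = 6.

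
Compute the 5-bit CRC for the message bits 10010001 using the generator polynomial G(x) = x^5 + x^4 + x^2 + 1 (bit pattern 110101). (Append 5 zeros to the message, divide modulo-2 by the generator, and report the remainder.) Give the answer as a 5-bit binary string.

10000

Append 5 zeros: 1001000100000. Divide by 110101 (XOR where the leading bit is 1):
  pos 0: 100100 XOR 110101 = 010001
  pos 1: 100010 XOR 110101 = 010111
  pos 2: 101111 XOR 110101 = 011010
  pos 3: 110100 XOR 110101 = 000001
Remainder (last 5 bits) = 10000. This is the CRC / FCS.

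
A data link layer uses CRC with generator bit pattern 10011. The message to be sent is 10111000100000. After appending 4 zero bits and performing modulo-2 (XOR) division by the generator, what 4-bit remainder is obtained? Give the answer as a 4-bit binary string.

1011

Append 4 zeros: 101110001000000000. Divide by 10011 (XOR where the leading bit is 1):
  pos 0: 10111 XOR 10011 = 00100
  pos 2: 10000 XOR 10011 = 00011
  pos 5: 11010 XOR 10011 = 01001
  pos 6: 10010 XOR 10011 = 00001
  pos 10: 10000 XOR 10011 = 00011
  pos 13: 11000 XOR 10011 = 01011
Remainder (last 4 bits) = 1011. This is the CRC / FCS.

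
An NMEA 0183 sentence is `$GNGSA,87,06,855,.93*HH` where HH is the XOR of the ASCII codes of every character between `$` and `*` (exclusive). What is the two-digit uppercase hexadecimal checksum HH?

49

XOR the ASCII codes of the payload characters:
  'G' = 0x47 → acc = 0x47
  'N' = 0x4E → acc = 0x09
  'G' = 0x47 → acc = 0x4E
  'S' = 0x53 → acc = 0x1D
  'A' = 0x41 → acc = 0x5C
  ',' = 0x2C → acc = 0x70
  '8' = 0x38 → acc = 0x48
  '7' = 0x37 → acc = 0x7F
  ',' = 0x2C → acc = 0x53
  '0' = 0x30 → acc = 0x63
  '6' = 0x36 → acc = 0x55
  ',' = 0x2C → acc = 0x79
  '8' = 0x38 → acc = 0x41
  '5' = 0x35 → acc = 0x74
  '5' = 0x35 → acc = 0x41
  ',' = 0x2C → acc = 0x6D
  '.' = 0x2E → acc = 0x43
  '9' = 0x39 → acc = 0x7A
  '3' = 0x33 → acc = 0x49
Checksum = 0x49.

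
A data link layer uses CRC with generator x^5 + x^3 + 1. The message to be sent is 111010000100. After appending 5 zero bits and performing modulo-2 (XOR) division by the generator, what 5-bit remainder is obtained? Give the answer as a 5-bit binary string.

Append 5 zeros: 11101000010000000. Divide by 101001 (XOR where the leading bit is 1):
  pos 0: 111010 XOR 101001 = 010011
  pos 1: 100110 XOR 101001 = 001111
  pos 3: 111100 XOR 101001 = 010101
  pos 4: 101011 XOR 101001 = 000010
  pos 8: 100000 XOR 101001 = 001001
  pos 10: 100100 XOR 101001 = 001101
Remainder (last 5 bits) = 11010. This is the CRC / FCS.

11010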